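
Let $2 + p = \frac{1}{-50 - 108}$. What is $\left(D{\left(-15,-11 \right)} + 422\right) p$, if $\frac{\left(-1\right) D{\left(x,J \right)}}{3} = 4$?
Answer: $- \frac{64985}{79} \approx -822.59$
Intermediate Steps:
$D{\left(x,J \right)} = -12$ ($D{\left(x,J \right)} = \left(-3\right) 4 = -12$)
$p = - \frac{317}{158}$ ($p = -2 + \frac{1}{-50 - 108} = -2 + \frac{1}{-158} = -2 - \frac{1}{158} = - \frac{317}{158} \approx -2.0063$)
$\left(D{\left(-15,-11 \right)} + 422\right) p = \left(-12 + 422\right) \left(- \frac{317}{158}\right) = 410 \left(- \frac{317}{158}\right) = - \frac{64985}{79}$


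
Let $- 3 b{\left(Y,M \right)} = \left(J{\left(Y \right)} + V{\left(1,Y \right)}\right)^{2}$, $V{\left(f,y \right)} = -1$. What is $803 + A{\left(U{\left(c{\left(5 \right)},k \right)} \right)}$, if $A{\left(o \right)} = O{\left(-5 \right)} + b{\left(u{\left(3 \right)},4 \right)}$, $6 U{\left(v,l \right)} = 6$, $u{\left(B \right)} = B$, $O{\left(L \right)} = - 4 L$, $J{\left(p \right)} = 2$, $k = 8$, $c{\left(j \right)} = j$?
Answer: $\frac{2468}{3} \approx 822.67$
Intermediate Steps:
$U{\left(v,l \right)} = 1$ ($U{\left(v,l \right)} = \frac{1}{6} \cdot 6 = 1$)
$b{\left(Y,M \right)} = - \frac{1}{3}$ ($b{\left(Y,M \right)} = - \frac{\left(2 - 1\right)^{2}}{3} = - \frac{1^{2}}{3} = \left(- \frac{1}{3}\right) 1 = - \frac{1}{3}$)
$A{\left(o \right)} = \frac{59}{3}$ ($A{\left(o \right)} = \left(-4\right) \left(-5\right) - \frac{1}{3} = 20 - \frac{1}{3} = \frac{59}{3}$)
$803 + A{\left(U{\left(c{\left(5 \right)},k \right)} \right)} = 803 + \frac{59}{3} = \frac{2468}{3}$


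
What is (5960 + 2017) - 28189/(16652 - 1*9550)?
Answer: 56624465/7102 ≈ 7973.0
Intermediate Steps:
(5960 + 2017) - 28189/(16652 - 1*9550) = 7977 - 28189/(16652 - 9550) = 7977 - 28189/7102 = 56624465/7102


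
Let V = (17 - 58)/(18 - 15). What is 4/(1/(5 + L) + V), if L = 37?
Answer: -56/191 ≈ -0.29319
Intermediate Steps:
V = -41/3 ≈ -13.667
4/(1/(5 + L) + V) = 4/(1/(5 + 37) - 41/3) = 4/(1/42 - 41/3) = 4/(-191/14) = 4*(-14/191) = -56/191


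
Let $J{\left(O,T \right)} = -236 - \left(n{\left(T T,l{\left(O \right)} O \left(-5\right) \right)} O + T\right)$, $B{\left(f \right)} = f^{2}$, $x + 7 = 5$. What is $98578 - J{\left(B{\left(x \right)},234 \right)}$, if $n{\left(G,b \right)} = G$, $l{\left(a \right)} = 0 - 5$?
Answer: $318072$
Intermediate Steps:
$x = -2$ ($x = -7 + 5 = -2$)
$l{\left(a \right)} = -5$
$J{\left(O,T \right)} = -236 - T - O T^{2}$ ($J{\left(O,T \right)} = -236 - \left(T T O + T\right) = -236 - \left(T^{2} O + T\right) = -236 - \left(O T^{2} + T\right) = -236 - \left(T + O T^{2}\right) = -236 - T - O T^{2}$)
$98578 - J{\left(B{\left(x \right)},234 \right)} = 98578 - \left(-236 - 234 - \left(-2\right)^{2} \cdot 234^{2}\right) = 98578 - \left(-236 - 234 - 4 \cdot 54756\right) = 98578 - \left(-236 - 234 - 219024\right) = 98578 - -219494 = 98578 + 219494 = 318072$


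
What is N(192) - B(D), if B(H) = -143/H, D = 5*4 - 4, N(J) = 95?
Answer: 1663/16 ≈ 103.94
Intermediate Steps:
D = 16 (D = 20 - 4 = 16)
N(192) - B(D) = 95 - (-143)/16 = 95 - 1*(-143/16) = 95 + 143/16 = 1663/16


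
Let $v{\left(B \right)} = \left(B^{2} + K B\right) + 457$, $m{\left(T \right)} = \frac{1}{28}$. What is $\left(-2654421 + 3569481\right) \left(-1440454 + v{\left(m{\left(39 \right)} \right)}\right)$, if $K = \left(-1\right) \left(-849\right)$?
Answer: $- \frac{258260557914375}{196} \approx -1.3177 \cdot 10^{12}$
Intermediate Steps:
$K = 849$
$m{\left(T \right)} = \frac{1}{28}$
$v{\left(B \right)} = 457 + B^{2} + 849 B$ ($v{\left(B \right)} = \left(B^{2} + 849 B\right) + 457 = 457 + B^{2} + 849 B$)
$\left(-2654421 + 3569481\right) \left(-1440454 + v{\left(m{\left(39 \right)} \right)}\right) = \left(-2654421 + 3569481\right) \left(-1440454 + \left(457 + \left(\frac{1}{28}\right)^{2} + 849 \cdot \frac{1}{28}\right)\right) = 915060 \left(-1440454 + \left(457 + \frac{1}{784} + \frac{849}{28}\right)\right) = 915060 \left(-1440454 + \frac{382061}{784}\right) = 915060 \left(- \frac{1128933875}{784}\right) = - \frac{258260557914375}{196}$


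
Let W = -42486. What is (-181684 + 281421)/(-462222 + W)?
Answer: -99737/504708 ≈ -0.19761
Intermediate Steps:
(-181684 + 281421)/(-462222 + W) = (-181684 + 281421)/(-462222 - 42486) = 99737/(-504708) = 99737*(-1/504708) = -99737/504708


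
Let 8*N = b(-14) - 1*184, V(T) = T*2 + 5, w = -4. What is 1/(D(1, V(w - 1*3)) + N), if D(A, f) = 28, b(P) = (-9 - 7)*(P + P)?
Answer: 1/61 ≈ 0.016393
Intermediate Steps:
b(P) = -32*P
V(T) = 5 + 2*T (V(T) = 2*T + 5 = 5 + 2*T)
N = 33 (N = (-32*(-14) - 1*184)/8 = (448 - 184)/8 = (1/8)*264 = 33)
1/(D(1, V(w - 1*3)) + N) = 1/(28 + 33) = 1/61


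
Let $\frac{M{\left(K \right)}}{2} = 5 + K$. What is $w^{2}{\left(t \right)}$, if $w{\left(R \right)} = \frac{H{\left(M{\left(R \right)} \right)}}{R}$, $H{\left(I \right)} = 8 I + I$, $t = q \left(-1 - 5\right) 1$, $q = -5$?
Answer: $441$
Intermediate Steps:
$M{\left(K \right)} = 10 + 2 K$ ($M{\left(K \right)} = 2 \left(5 + K\right) = 10 + 2 K$)
$t = 30$ ($t = - 5 \left(-1 - 5\right) 1 = \left(-5\right) \left(-6\right) 1 = 30 \cdot 1 = 30$)
$H{\left(I \right)} = 9 I$
$w{\left(R \right)} = \frac{90 + 18 R}{R}$ ($w{\left(R \right)} = \frac{9 \left(10 + 2 R\right)}{R} = \frac{90 + 18 R}{R}$)
$w^{2}{\left(t \right)} = \left(18 + \frac{90}{30}\right)^{2} = \left(18 + 90 \cdot \frac{1}{30}\right)^{2} = \left(18 + 3\right)^{2} = 21^{2} = 441$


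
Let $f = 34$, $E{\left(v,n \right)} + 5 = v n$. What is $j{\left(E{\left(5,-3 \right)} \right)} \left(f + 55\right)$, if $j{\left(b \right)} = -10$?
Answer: $-890$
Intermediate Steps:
$E{\left(v,n \right)} = -5 + n v$ ($E{\left(v,n \right)} = -5 + v n = -5 + n v$)
$j{\left(E{\left(5,-3 \right)} \right)} \left(f + 55\right) = - 10 \left(34 + 55\right) = \left(-10\right) 89 = -890$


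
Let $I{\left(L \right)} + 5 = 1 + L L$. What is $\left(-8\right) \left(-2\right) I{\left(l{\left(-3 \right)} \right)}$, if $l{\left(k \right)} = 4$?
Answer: $192$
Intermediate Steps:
$I{\left(L \right)} = -4 + L^{2}$ ($I{\left(L \right)} = -5 + \left(1 + L L\right) = -5 + \left(1 + L^{2}\right) = -4 + L^{2}$)
$\left(-8\right) \left(-2\right) I{\left(l{\left(-3 \right)} \right)} = \left(-8\right) \left(-2\right) \left(-4 + 4^{2}\right) = 16 \left(-4 + 16\right) = 16 \cdot 12 = 192$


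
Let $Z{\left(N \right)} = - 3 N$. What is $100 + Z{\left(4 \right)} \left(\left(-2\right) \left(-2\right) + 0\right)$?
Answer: $52$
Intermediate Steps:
$100 + Z{\left(4 \right)} \left(\left(-2\right) \left(-2\right) + 0\right) = 100 + \left(-3\right) 4 \left(\left(-2\right) \left(-2\right) + 0\right) = 100 - 12 \left(4 + 0\right) = 100 - 48 = 52$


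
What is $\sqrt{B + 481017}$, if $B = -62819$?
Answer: $\sqrt{418198} \approx 646.68$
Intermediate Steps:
$\sqrt{B + 481017} = \sqrt{-62819 + 481017} = \sqrt{418198}$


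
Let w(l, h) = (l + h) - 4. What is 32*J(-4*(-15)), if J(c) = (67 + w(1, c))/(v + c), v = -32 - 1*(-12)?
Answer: 496/5 ≈ 99.200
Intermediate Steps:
v = -20 (v = -32 + 12 = -20)
w(l, h) = -4 + h + l (w(l, h) = (h + l) - 4 = -4 + h + l)
J(c) = (64 + c)/(-20 + c) (J(c) = (67 + (-4 + c + 1))/(-20 + c) = (67 + (-3 + c))/(-20 + c) = (64 + c)/(-20 + c))
32*J(-4*(-15)) = 32*((64 - 4*(-15))/(-20 - 4*(-15))) = 32*((64 + 60)/(-20 + 60)) = 32*(124/40) = 32*((1/40)*124) = 32*(31/10) = 496/5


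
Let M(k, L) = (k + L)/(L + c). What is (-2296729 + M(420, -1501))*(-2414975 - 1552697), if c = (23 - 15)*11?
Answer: 12876194669273312/1413 ≈ 9.1127e+12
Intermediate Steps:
c = 88 (c = 8*11 = 88)
M(k, L) = (L + k)/(88 + L) (M(k, L) = (k + L)/(L + 88) = (L + k)/(88 + L))
(-2296729 + M(420, -1501))*(-2414975 - 1552697) = (-2296729 + (-1501 + 420)/(88 - 1501))*(-2414975 - 1552697) = (-2296729 - 1081/(-1413))*(-3967672) = (-2296729 - 1/1413*(-1081))*(-3967672) = (-2296729 + 1081/1413)*(-3967672) = -3245276996/1413*(-3967672) = 12876194669273312/1413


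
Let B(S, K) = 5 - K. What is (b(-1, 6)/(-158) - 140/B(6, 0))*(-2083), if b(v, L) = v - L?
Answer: 9200611/158 ≈ 58232.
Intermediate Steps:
(b(-1, 6)/(-158) - 140/B(6, 0))*(-2083) = ((-1 - 1*6)/(-158) - 140/(5 - 1*0))*(-2083) = ((-1 - 6)*(-1/158) - 140/(5 + 0))*(-2083) = (-7*(-1/158) - 140/5)*(-2083) = (7/158 - 140*⅕)*(-2083) = (7/158 - 28)*(-2083) = -4417/158*(-2083) = 9200611/158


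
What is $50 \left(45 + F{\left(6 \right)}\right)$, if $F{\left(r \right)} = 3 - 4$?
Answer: $2200$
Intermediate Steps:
$F{\left(r \right)} = -1$ ($F{\left(r \right)} = 3 - 4 = -1$)
$50 \left(45 + F{\left(6 \right)}\right) = 50 \left(45 - 1\right) = 50 \cdot 44 = 2200$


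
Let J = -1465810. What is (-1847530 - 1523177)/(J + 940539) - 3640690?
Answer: -1912345506283/525271 ≈ -3.6407e+6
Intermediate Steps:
(-1847530 - 1523177)/(J + 940539) - 3640690 = (-1847530 - 1523177)/(-1465810 + 940539) - 3640690 = -3370707/(-525271) - 3640690 = -3370707*(-1/525271) - 3640690 = 3370707/525271 - 3640690 = -1912345506283/525271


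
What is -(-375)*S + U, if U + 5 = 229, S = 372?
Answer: 139724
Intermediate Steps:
U = 224 (U = -5 + 229 = 224)
-(-375)*S + U = -(-375)*372 + 224 = -375*(-372) + 224 = 139500 + 224 = 139724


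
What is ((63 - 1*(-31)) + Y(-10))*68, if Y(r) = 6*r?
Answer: 2312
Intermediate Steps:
((63 - 1*(-31)) + Y(-10))*68 = ((63 - 1*(-31)) + 6*(-10))*68 = ((63 + 31) - 60)*68 = (94 - 60)*68 = 34*68 = 2312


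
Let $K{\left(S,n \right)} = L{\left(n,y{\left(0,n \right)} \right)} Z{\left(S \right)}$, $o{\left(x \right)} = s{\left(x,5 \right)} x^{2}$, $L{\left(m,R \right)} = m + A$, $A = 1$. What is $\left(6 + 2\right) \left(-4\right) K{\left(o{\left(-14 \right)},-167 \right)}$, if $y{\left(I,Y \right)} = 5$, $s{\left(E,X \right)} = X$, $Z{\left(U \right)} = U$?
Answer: $5205760$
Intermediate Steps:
$L{\left(m,R \right)} = 1 + m$ ($L{\left(m,R \right)} = m + 1 = 1 + m$)
$o{\left(x \right)} = 5 x^{2}$
$K{\left(S,n \right)} = S \left(1 + n\right)$ ($K{\left(S,n \right)} = \left(1 + n\right) S = S \left(1 + n\right)$)
$\left(6 + 2\right) \left(-4\right) K{\left(o{\left(-14 \right)},-167 \right)} = \left(6 + 2\right) \left(-4\right) 5 \left(-14\right)^{2} \left(1 - 167\right) = 8 \left(-4\right) 5 \cdot 196 \left(-166\right) = - 32 \cdot 980 \left(-166\right) = \left(-32\right) \left(-162680\right) = 5205760$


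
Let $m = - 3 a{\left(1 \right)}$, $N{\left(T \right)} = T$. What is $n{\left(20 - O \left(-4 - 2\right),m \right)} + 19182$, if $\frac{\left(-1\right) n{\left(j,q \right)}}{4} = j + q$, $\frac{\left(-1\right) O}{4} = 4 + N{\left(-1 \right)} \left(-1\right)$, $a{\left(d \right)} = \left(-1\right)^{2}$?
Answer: $19594$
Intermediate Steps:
$a{\left(d \right)} = 1$
$O = -20$ ($O = - 4 \left(4 - -1\right) = - 4 \left(4 + 1\right) = \left(-4\right) 5 = -20$)
$m = -3$ ($m = \left(-3\right) 1 = -3$)
$n{\left(j,q \right)} = - 4 j - 4 q$ ($n{\left(j,q \right)} = - 4 \left(j + q\right) = - 4 j - 4 q$)
$n{\left(20 - O \left(-4 - 2\right),m \right)} + 19182 = \left(- 4 \left(20 - - 20 \left(-4 - 2\right)\right) - -12\right) + 19182 = \left(- 4 \left(20 - \left(-20\right) \left(-6\right)\right) + 12\right) + 19182 = \left(- 4 \left(20 - 120\right) + 12\right) + 19182 = \left(\left(-4\right) \left(-100\right) + 12\right) + 19182 = \left(400 + 12\right) + 19182 = 412 + 19182 = 19594$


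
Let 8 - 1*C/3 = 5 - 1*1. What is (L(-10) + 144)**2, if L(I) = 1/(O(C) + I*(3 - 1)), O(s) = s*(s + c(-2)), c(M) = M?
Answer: 207388801/10000 ≈ 20739.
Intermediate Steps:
C = 12 (C = 24 - 3*(5 - 1*1) = 24 - 3*(5 - 1) = 24 - 3*4 = 24 - 12 = 12)
O(s) = s*(-2 + s) (O(s) = s*(s - 2) = s*(-2 + s))
L(I) = 1/(120 + 2*I) (L(I) = 1/(12*(-2 + 12) + I*(3 - 1)) = 1/(12*10 + I*2) = 1/(120 + 2*I))
(L(-10) + 144)**2 = (1/(2*(60 - 10)) + 144)**2 = ((1/2)/50 + 144)**2 = ((1/2)*(1/50) + 144)**2 = (1/100 + 144)**2 = (14401/100)**2 = 207388801/10000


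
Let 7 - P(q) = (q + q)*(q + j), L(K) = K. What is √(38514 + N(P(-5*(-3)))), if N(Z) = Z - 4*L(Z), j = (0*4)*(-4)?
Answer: 3*√4427 ≈ 199.61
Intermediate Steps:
j = 0 (j = 0*(-4) = 0)
P(q) = 7 - 2*q² (P(q) = 7 - (q + q)*(q + 0) = 7 - 2*q*q = 7 - 2*q²)
N(Z) = -3*Z (N(Z) = Z - 4*Z = -3*Z)
√(38514 + N(P(-5*(-3)))) = √(38514 - 3*(7 - 2*(-5*(-3))²)) = √(38514 - 3*(7 - 2*15²)) = √(38514 - 3*(7 - 2*225)) = √(38514 - 3*(7 - 450)) = √(38514 - 3*(-443)) = √(38514 + 1329) = √39843 = 3*√4427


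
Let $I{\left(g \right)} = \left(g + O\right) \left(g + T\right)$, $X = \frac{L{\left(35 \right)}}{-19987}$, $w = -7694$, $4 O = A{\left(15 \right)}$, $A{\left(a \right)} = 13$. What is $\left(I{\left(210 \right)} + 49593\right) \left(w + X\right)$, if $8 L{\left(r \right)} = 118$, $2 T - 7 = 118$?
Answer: $- \frac{530005205492759}{639584} \approx -8.2867 \cdot 10^{8}$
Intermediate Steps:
$T = \frac{125}{2}$ ($T = \frac{7}{2} + \frac{1}{2} \cdot 118 = \frac{7}{2} + 59 = \frac{125}{2} \approx 62.5$)
$O = \frac{13}{4}$ ($O = \frac{1}{4} \cdot 13 = \frac{13}{4} \approx 3.25$)
$L{\left(r \right)} = \frac{59}{4}$ ($L{\left(r \right)} = \frac{1}{8} \cdot 118 = \frac{59}{4}$)
$X = - \frac{59}{79948}$ ($X = \frac{59}{4 \left(-19987\right)} = \frac{59}{4} \left(- \frac{1}{19987}\right) = - \frac{59}{79948} \approx -0.00073798$)
$I{\left(g \right)} = \left(\frac{13}{4} + g\right) \left(\frac{125}{2} + g\right)$ ($I{\left(g \right)} = \left(g + \frac{13}{4}\right) \left(g + \frac{125}{2}\right) = \left(\frac{13}{4} + g\right) \left(\frac{125}{2} + g\right)$)
$\left(I{\left(210 \right)} + 49593\right) \left(w + X\right) = \left(\left(\frac{1625}{8} + 210^{2} + \frac{263}{4} \cdot 210\right) + 49593\right) \left(-7694 - \frac{59}{79948}\right) = \left(\left(\frac{1625}{8} + 44100 + \frac{27615}{2}\right) + 49593\right) \left(- \frac{615119971}{79948}\right) = \left(\frac{464885}{8} + 49593\right) \left(- \frac{615119971}{79948}\right) = \frac{861629}{8} \left(- \frac{615119971}{79948}\right) = - \frac{530005205492759}{639584}$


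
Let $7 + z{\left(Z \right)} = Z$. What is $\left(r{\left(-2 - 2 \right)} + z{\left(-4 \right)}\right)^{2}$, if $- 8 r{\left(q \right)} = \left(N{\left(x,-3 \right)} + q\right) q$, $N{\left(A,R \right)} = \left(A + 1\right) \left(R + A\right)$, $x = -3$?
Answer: $49$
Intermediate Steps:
$z{\left(Z \right)} = -7 + Z$
$N{\left(A,R \right)} = \left(1 + A\right) \left(A + R\right)$
$r{\left(q \right)} = - \frac{q \left(12 + q\right)}{8}$ ($r{\left(q \right)} = - \frac{\left(\left(-3 - 3 + \left(-3\right)^{2} - -9\right) + q\right) q}{8} = - \frac{\left(\left(-3 - 3 + 9 + 9\right) + q\right) q}{8} = - \frac{\left(12 + q\right) q}{8} = - \frac{q \left(12 + q\right)}{8}$)
$\left(r{\left(-2 - 2 \right)} + z{\left(-4 \right)}\right)^{2} = \left(- \frac{\left(-2 - 2\right) \left(12 - 4\right)}{8} - 11\right)^{2} = \left(\left(- \frac{1}{8}\right) \left(-4\right) \left(12 - 4\right) - 11\right)^{2} = \left(\left(- \frac{1}{8}\right) \left(-4\right) 8 - 11\right)^{2} = \left(4 - 11\right)^{2} = \left(-7\right)^{2} = 49$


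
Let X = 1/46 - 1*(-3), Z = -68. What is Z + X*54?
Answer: 2189/23 ≈ 95.174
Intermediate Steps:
X = 139/46 (X = 1/46 + 3 = 139/46 ≈ 3.0217)
Z + X*54 = -68 + (139/46)*54 = -68 + 3753/23 = 2189/23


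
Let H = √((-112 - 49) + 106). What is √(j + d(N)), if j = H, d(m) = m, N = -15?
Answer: √(-15 + I*√55) ≈ 0.93091 + 3.9833*I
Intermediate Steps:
H = I*√55 (H = √(-161 + 106) = √(-55) = I*√55 ≈ 7.4162*I)
j = I*√55 ≈ 7.4162*I
√(j + d(N)) = √(I*√55 - 15) = √(-15 + I*√55)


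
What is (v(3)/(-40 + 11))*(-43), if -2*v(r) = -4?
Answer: 86/29 ≈ 2.9655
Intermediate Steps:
v(r) = 2 (v(r) = -1/2*(-4) = 2)
(v(3)/(-40 + 11))*(-43) = (2/(-40 + 11))*(-43) = (2/(-29))*(-43) = -1/29*2*(-43) = -2/29*(-43) = 86/29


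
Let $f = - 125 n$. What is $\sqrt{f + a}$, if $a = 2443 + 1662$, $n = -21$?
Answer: $\sqrt{6730} \approx 82.037$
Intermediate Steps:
$f = 2625$ ($f = \left(-125\right) \left(-21\right) = 2625$)
$a = 4105$
$\sqrt{f + a} = \sqrt{2625 + 4105} = \sqrt{6730}$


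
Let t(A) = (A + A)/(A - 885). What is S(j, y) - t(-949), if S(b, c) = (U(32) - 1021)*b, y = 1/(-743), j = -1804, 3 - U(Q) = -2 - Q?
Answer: 1627798763/917 ≈ 1.7751e+6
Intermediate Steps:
U(Q) = 5 + Q (U(Q) = 3 - (-2 - Q) = 3 + (2 + Q) = 5 + Q)
t(A) = 2*A/(-885 + A) (t(A) = (2*A)/(-885 + A) = 2*A/(-885 + A))
y = -1/743 ≈ -0.0013459
S(b, c) = -984*b (S(b, c) = ((5 + 32) - 1021)*b = (37 - 1021)*b = -984*b)
S(j, y) - t(-949) = -984*(-1804) - 2*(-949)/(-885 - 949) = 1775136 - 2*(-949)/(-1834) = 1775136 - 2*(-949)*(-1)/1834 = 1775136 - 1*949/917 = 1775136 - 949/917 = 1627798763/917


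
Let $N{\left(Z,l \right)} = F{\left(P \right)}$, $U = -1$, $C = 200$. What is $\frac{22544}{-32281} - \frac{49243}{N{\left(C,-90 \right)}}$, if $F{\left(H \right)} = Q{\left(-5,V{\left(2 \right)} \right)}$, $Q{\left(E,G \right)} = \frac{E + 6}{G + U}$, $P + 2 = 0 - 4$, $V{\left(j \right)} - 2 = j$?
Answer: $- \frac{4768862393}{32281} \approx -1.4773 \cdot 10^{5}$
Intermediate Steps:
$V{\left(j \right)} = 2 + j$
$P = -6$ ($P = -2 + \left(0 - 4\right) = -2 - 4 = -6$)
$Q{\left(E,G \right)} = \frac{6 + E}{-1 + G}$ ($Q{\left(E,G \right)} = \frac{E + 6}{G - 1} = \frac{6 + E}{-1 + G}$)
$F{\left(H \right)} = \frac{1}{3}$ ($F{\left(H \right)} = \frac{6 - 5}{-1 + \left(2 + 2\right)} = \frac{1}{-1 + 4} \cdot 1 = \frac{1}{3} \cdot 1 = \frac{1}{3}$)
$N{\left(Z,l \right)} = \frac{1}{3}$
$\frac{22544}{-32281} - \frac{49243}{N{\left(C,-90 \right)}} = \frac{22544}{-32281} - 49243 \frac{1}{\frac{1}{3}} = 22544 \left(- \frac{1}{32281}\right) - 147729 = - \frac{22544}{32281} - 147729 = - \frac{4768862393}{32281}$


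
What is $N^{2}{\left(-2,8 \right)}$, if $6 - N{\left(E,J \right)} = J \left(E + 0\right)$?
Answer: $484$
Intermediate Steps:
$N{\left(E,J \right)} = 6 - E J$ ($N{\left(E,J \right)} = 6 - J \left(E + 0\right) = 6 - J E = 6 - E J$)
$N^{2}{\left(-2,8 \right)} = \left(6 - \left(-2\right) 8\right)^{2} = \left(6 + 16\right)^{2} = 22^{2} = 484$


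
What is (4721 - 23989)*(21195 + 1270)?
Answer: -432855620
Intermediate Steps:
(4721 - 23989)*(21195 + 1270) = -19268*22465 = -432855620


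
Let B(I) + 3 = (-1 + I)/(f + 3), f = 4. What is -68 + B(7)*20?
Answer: -776/7 ≈ -110.86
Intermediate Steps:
B(I) = -22/7 + I/7 (B(I) = -3 + (-1 + I)/(4 + 3) = -3 + (-1 + I)/7 = -3 + (-1 + I)*(⅐) = -3 + (-⅐ + I/7) = -22/7 + I/7)
-68 + B(7)*20 = -68 + (-22/7 + (⅐)*7)*20 = -68 + (-22/7 + 1)*20 = -68 - 15/7*20 = -68 - 300/7 = -776/7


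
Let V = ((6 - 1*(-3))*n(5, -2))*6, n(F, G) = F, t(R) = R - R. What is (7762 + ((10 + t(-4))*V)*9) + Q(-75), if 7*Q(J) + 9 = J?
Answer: 32050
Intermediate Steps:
Q(J) = -9/7 + J/7
t(R) = 0
V = 270 (V = ((6 - 1*(-3))*5)*6 = ((6 + 3)*5)*6 = (9*5)*6 = 45*6 = 270)
(7762 + ((10 + t(-4))*V)*9) + Q(-75) = (7762 + ((10 + 0)*270)*9) + (-9/7 + (⅐)*(-75)) = (7762 + (10*270)*9) + (-9/7 - 75/7) = (7762 + 2700*9) - 12 = (7762 + 24300) - 12 = 32062 - 12 = 32050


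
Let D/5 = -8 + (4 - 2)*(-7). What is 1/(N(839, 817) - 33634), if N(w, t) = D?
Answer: -1/33744 ≈ -2.9635e-5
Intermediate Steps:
D = -110 (D = 5*(-8 + (4 - 2)*(-7)) = 5*(-8 + 2*(-7)) = 5*(-8 - 14) = 5*(-22) = -110)
N(w, t) = -110
1/(N(839, 817) - 33634) = 1/(-110 - 33634) = 1/(-33744) = -1/33744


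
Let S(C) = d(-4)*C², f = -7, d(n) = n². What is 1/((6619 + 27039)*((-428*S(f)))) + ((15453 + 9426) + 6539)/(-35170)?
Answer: -177417590791729/198605152063360 ≈ -0.89332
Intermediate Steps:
S(C) = 16*C² (S(C) = (-4)²*C² = 16*C²)
1/((6619 + 27039)*((-428*S(f)))) + ((15453 + 9426) + 6539)/(-35170) = 1/((6619 + 27039)*((-6848*(-7)²))) + ((15453 + 9426) + 6539)/(-35170) = 1/(33658*((-6848*49))) + (24879 + 6539)*(-1/35170) = 1/(33658*((-428*784))) + 31418*(-1/35170) = (1/33658)/(-335552) - 15709/17585 = (1/33658)*(-1/335552) - 15709/17585 = -1/11294009216 - 15709/17585 = -177417590791729/198605152063360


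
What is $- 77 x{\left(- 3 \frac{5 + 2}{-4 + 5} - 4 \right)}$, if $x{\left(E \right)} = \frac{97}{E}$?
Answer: $\frac{7469}{25} \approx 298.76$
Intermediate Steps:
$- 77 x{\left(- 3 \frac{5 + 2}{-4 + 5} - 4 \right)} = - 77 \frac{97}{- 3 \frac{5 + 2}{-4 + 5} - 4} = - 77 \frac{97}{- 3 \cdot \frac{7}{1} - 4} = - 77 \frac{97}{- 3 \cdot 7 \cdot 1 - 4} = - 77 \frac{97}{\left(-3\right) 7 - 4} = - 77 \frac{97}{-21 - 4} = - 77 \frac{97}{-25} = - 77 \cdot 97 \left(- \frac{1}{25}\right) = \left(-77\right) \left(- \frac{97}{25}\right) = \frac{7469}{25}$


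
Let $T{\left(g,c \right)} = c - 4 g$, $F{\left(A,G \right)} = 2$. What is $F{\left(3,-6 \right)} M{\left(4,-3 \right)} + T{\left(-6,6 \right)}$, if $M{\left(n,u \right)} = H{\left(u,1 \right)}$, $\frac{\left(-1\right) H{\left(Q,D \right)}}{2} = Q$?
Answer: $42$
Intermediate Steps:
$H{\left(Q,D \right)} = - 2 Q$
$M{\left(n,u \right)} = - 2 u$
$F{\left(3,-6 \right)} M{\left(4,-3 \right)} + T{\left(-6,6 \right)} = 2 \left(\left(-2\right) \left(-3\right)\right) + \left(6 - -24\right) = 2 \cdot 6 + \left(6 + 24\right) = 12 + 30 = 42$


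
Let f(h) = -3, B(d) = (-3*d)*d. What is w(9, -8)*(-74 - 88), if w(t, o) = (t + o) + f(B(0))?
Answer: 324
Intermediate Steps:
B(d) = -3*d**2
w(t, o) = -3 + o + t (w(t, o) = (t + o) - 3 = (o + t) - 3 = -3 + o + t)
w(9, -8)*(-74 - 88) = (-3 - 8 + 9)*(-74 - 88) = -2*(-162) = 324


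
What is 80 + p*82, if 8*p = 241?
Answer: 10201/4 ≈ 2550.3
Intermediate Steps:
p = 241/8 (p = (⅛)*241 = 241/8 ≈ 30.125)
80 + p*82 = 80 + (241/8)*82 = 80 + 9881/4 = 10201/4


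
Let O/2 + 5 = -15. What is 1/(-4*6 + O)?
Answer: -1/64 ≈ -0.015625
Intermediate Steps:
O = -40 (O = -10 + 2*(-15) = -10 - 30 = -40)
1/(-4*6 + O) = 1/(-4*6 - 40) = 1/(-24 - 40) = 1/(-64) = -1/64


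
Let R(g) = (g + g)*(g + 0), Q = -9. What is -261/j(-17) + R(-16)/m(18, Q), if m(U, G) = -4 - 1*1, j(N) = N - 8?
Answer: -2299/25 ≈ -91.960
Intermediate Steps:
j(N) = -8 + N
m(U, G) = -5 (m(U, G) = -4 - 1 = -5)
R(g) = 2*g² (R(g) = (2*g)*g = 2*g²)
-261/j(-17) + R(-16)/m(18, Q) = -261/(-8 - 17) + (2*(-16)²)/(-5) = -261/(-25) + (2*256)*(-⅕) = -261*(-1/25) + 512*(-⅕) = 261/25 - 512/5 = -2299/25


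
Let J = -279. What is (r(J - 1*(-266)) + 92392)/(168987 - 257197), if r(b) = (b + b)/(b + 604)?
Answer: -27301823/26066055 ≈ -1.0474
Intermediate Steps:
r(b) = 2*b/(604 + b) (r(b) = (2*b)/(604 + b) = 2*b/(604 + b))
(r(J - 1*(-266)) + 92392)/(168987 - 257197) = (2*(-279 - 1*(-266))/(604 + (-279 - 1*(-266))) + 92392)/(168987 - 257197) = (2*(-279 + 266)/(604 + (-279 + 266)) + 92392)/(-88210) = (2*(-13)/(604 - 13) + 92392)*(-1/88210) = (2*(-13)/591 + 92392)*(-1/88210) = (2*(-13)*(1/591) + 92392)*(-1/88210) = (-26/591 + 92392)*(-1/88210) = (54603646/591)*(-1/88210) = -27301823/26066055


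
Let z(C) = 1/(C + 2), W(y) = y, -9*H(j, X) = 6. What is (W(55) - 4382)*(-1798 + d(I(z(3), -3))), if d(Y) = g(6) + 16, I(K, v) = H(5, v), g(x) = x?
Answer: 7684752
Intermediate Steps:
H(j, X) = -⅔ (H(j, X) = -⅑*6 = -⅔)
z(C) = 1/(2 + C)
I(K, v) = -⅔
d(Y) = 22 (d(Y) = 6 + 16 = 22)
(W(55) - 4382)*(-1798 + d(I(z(3), -3))) = (55 - 4382)*(-1798 + 22) = -4327*(-1776) = 7684752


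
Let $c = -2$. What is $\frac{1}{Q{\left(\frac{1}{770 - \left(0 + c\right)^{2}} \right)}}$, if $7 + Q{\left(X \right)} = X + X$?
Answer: $- \frac{383}{2680} \approx -0.14291$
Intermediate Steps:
$Q{\left(X \right)} = -7 + 2 X$ ($Q{\left(X \right)} = -7 + \left(X + X\right) = -7 + 2 X$)
$\frac{1}{Q{\left(\frac{1}{770 - \left(0 + c\right)^{2}} \right)}} = \frac{1}{-7 + \frac{2}{770 - \left(0 - 2\right)^{2}}} = \frac{1}{-7 + \frac{2}{770 - \left(-2\right)^{2}}} = \frac{1}{-7 + \frac{2}{770 - 4}} = \frac{1}{-7 + \frac{2}{766}} = \frac{1}{-7 + 2 \cdot \frac{1}{766}} = \frac{1}{-7 + \frac{1}{383}} = \frac{1}{- \frac{2680}{383}} = - \frac{383}{2680}$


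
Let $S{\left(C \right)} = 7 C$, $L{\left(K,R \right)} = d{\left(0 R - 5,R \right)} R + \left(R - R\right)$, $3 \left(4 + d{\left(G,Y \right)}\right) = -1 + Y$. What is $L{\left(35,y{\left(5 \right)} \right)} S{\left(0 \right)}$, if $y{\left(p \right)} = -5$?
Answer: $0$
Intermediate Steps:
$d{\left(G,Y \right)} = - \frac{13}{3} + \frac{Y}{3}$ ($d{\left(G,Y \right)} = -4 + \frac{-1 + Y}{3} = -4 + \left(- \frac{1}{3} + \frac{Y}{3}\right) = - \frac{13}{3} + \frac{Y}{3}$)
$L{\left(K,R \right)} = R \left(- \frac{13}{3} + \frac{R}{3}\right)$ ($L{\left(K,R \right)} = \left(- \frac{13}{3} + \frac{R}{3}\right) R + \left(R - R\right) = R \left(- \frac{13}{3} + \frac{R}{3}\right) + 0 = R \left(- \frac{13}{3} + \frac{R}{3}\right)$)
$L{\left(35,y{\left(5 \right)} \right)} S{\left(0 \right)} = \frac{1}{3} \left(-5\right) \left(-13 - 5\right) 7 \cdot 0 = \frac{1}{3} \left(-5\right) \left(-18\right) 0 = 30 \cdot 0 = 0$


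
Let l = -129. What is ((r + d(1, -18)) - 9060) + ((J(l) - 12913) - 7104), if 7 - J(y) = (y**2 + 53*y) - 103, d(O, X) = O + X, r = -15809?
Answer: -54597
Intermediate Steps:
J(y) = 110 - y**2 - 53*y (J(y) = 7 - ((y**2 + 53*y) - 103) = 7 - (-103 + y**2 + 53*y) = 7 + (103 - y**2 - 53*y) = 110 - y**2 - 53*y)
((r + d(1, -18)) - 9060) + ((J(l) - 12913) - 7104) = ((-15809 + (1 - 18)) - 9060) + (((110 - 1*(-129)**2 - 53*(-129)) - 12913) - 7104) = ((-15809 - 17) - 9060) + (((110 - 1*16641 + 6837) - 12913) - 7104) = (-15826 - 9060) + (((110 - 16641 + 6837) - 12913) - 7104) = -24886 + ((-9694 - 12913) - 7104) = -24886 + (-22607 - 7104) = -24886 - 29711 = -54597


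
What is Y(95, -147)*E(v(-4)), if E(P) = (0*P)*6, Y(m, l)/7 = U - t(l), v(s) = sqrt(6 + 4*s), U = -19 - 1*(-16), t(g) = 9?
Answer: 0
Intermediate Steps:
U = -3 (U = -19 + 16 = -3)
Y(m, l) = -84 (Y(m, l) = 7*(-3 - 1*9) = 7*(-3 - 9) = 7*(-12) = -84)
E(P) = 0 (E(P) = 0*6 = 0)
Y(95, -147)*E(v(-4)) = -84*0 = 0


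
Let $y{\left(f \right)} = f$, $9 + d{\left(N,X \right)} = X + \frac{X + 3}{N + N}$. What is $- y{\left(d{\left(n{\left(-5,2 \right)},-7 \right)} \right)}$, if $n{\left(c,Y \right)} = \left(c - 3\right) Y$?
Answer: $\frac{127}{8} \approx 15.875$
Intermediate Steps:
$n{\left(c,Y \right)} = Y \left(-3 + c\right)$ ($n{\left(c,Y \right)} = \left(-3 + c\right) Y = Y \left(-3 + c\right)$)
$d{\left(N,X \right)} = -9 + X + \frac{3 + X}{2 N}$ ($d{\left(N,X \right)} = -9 + \left(X + \frac{X + 3}{N + N}\right) = -9 + \left(X + \frac{3 + X}{2 N}\right) = -9 + X + \frac{3 + X}{2 N}$)
$- y{\left(d{\left(n{\left(-5,2 \right)},-7 \right)} \right)} = - \frac{3 - 7 + 2 \cdot 2 \left(-3 - 5\right) \left(-9 - 7\right)}{2 \cdot 2 \left(-3 - 5\right)} = - \frac{3 - 7 + 2 \cdot 2 \left(-8\right) \left(-16\right)}{2 \cdot 2 \left(-8\right)} = - \frac{3 - 7 + 2 \left(-16\right) \left(-16\right)}{2 \left(-16\right)} = - \frac{\left(-1\right) \left(3 - 7 + 512\right)}{2 \cdot 16} = - \frac{\left(-1\right) 508}{2 \cdot 16} = \left(-1\right) \left(- \frac{127}{8}\right) = \frac{127}{8}$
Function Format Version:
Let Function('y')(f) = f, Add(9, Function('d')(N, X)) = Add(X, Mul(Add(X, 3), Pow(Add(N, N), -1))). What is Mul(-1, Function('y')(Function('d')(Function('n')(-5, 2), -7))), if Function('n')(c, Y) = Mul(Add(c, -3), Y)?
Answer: Rational(127, 8) ≈ 15.875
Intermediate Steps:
Function('n')(c, Y) = Mul(Y, Add(-3, c)) (Function('n')(c, Y) = Mul(Add(-3, c), Y) = Mul(Y, Add(-3, c)))
Function('d')(N, X) = Add(-9, X, Mul(Rational(1, 2), Pow(N, -1), Add(3, X))) (Function('d')(N, X) = Add(-9, Add(X, Mul(Add(X, 3), Pow(Add(N, N), -1)))) = Add(-9, Add(X, Mul(Add(3, X), Pow(Mul(2, N), -1)))) = Add(-9, Add(X, Mul(Add(3, X), Mul(Rational(1, 2), Pow(N, -1))))) = Add(-9, Add(X, Mul(Rational(1, 2), Pow(N, -1), Add(3, X)))) = Add(-9, X, Mul(Rational(1, 2), Pow(N, -1), Add(3, X))))
Mul(-1, Function('y')(Function('d')(Function('n')(-5, 2), -7))) = Mul(-1, Mul(Rational(1, 2), Pow(Mul(2, Add(-3, -5)), -1), Add(3, -7, Mul(2, Mul(2, Add(-3, -5)), Add(-9, -7))))) = Mul(-1, Mul(Rational(1, 2), Pow(Mul(2, -8), -1), Add(3, -7, Mul(2, Mul(2, -8), -16)))) = Mul(-1, Mul(Rational(1, 2), Pow(-16, -1), Add(3, -7, Mul(2, -16, -16)))) = Mul(-1, Mul(Rational(1, 2), Rational(-1, 16), Add(3, -7, 512))) = Mul(-1, Mul(Rational(1, 2), Rational(-1, 16), 508)) = Mul(-1, Rational(-127, 8)) = Rational(127, 8)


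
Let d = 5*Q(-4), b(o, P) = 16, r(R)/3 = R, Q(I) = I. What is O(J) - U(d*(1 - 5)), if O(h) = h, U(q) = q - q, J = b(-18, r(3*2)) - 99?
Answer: -83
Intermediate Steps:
r(R) = 3*R
d = -20 (d = 5*(-4) = -20)
J = -83 (J = 16 - 99 = -83)
U(q) = 0
O(J) - U(d*(1 - 5)) = -83 - 1*0 = -83 + 0 = -83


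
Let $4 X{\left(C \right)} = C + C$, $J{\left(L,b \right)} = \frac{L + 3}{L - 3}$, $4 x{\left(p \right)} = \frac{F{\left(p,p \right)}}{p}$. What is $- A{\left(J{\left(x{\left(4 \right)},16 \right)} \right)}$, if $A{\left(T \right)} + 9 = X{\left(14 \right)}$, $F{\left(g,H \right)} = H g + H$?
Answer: $2$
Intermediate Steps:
$F{\left(g,H \right)} = H + H g$
$x{\left(p \right)} = \frac{1}{4} + \frac{p}{4}$ ($x{\left(p \right)} = \frac{p \left(1 + p\right) \frac{1}{p}}{4} = \frac{1 + p}{4} = \frac{1}{4} + \frac{p}{4}$)
$J{\left(L,b \right)} = \frac{3 + L}{-3 + L}$
$X{\left(C \right)} = \frac{C}{2}$ ($X{\left(C \right)} = \frac{C + C}{4} = \frac{2 C}{4} = \frac{C}{2}$)
$A{\left(T \right)} = -2$ ($A{\left(T \right)} = -9 + \frac{1}{2} \cdot 14 = -9 + 7 = -2$)
$- A{\left(J{\left(x{\left(4 \right)},16 \right)} \right)} = \left(-1\right) \left(-2\right) = 2$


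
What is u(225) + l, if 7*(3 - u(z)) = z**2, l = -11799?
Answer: -133197/7 ≈ -19028.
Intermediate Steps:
u(z) = 3 - z**2/7
u(225) + l = (3 - 1/7*225**2) - 11799 = (3 - 1/7*50625) - 11799 = (3 - 50625/7) - 11799 = -50604/7 - 11799 = -133197/7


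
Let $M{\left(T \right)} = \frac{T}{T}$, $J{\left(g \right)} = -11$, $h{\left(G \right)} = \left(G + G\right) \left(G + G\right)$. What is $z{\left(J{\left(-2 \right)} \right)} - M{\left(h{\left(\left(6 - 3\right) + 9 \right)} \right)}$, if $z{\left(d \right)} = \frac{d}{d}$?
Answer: $0$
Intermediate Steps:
$h{\left(G \right)} = 4 G^{2}$ ($h{\left(G \right)} = 2 G 2 G = 4 G^{2}$)
$M{\left(T \right)} = 1$
$z{\left(d \right)} = 1$
$z{\left(J{\left(-2 \right)} \right)} - M{\left(h{\left(\left(6 - 3\right) + 9 \right)} \right)} = 1 - 1 = 0$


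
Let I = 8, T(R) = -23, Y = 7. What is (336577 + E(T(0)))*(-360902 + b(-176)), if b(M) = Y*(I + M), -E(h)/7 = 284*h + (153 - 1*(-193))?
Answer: -137545828562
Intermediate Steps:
E(h) = -2422 - 1988*h (E(h) = -7*(284*h + (153 - 1*(-193))) = -7*(284*h + (153 + 193)) = -7*(284*h + 346) = -7*(346 + 284*h) = -2422 - 1988*h)
b(M) = 56 + 7*M (b(M) = 7*(8 + M) = 56 + 7*M)
(336577 + E(T(0)))*(-360902 + b(-176)) = (336577 + (-2422 - 1988*(-23)))*(-360902 + (56 + 7*(-176))) = (336577 + (-2422 + 45724))*(-360902 + (56 - 1232)) = (336577 + 43302)*(-360902 - 1176) = 379879*(-362078) = -137545828562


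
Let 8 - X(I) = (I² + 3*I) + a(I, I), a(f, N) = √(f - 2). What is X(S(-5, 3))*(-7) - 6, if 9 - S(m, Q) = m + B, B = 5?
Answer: 694 + 7*√7 ≈ 712.52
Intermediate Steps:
S(m, Q) = 4 - m (S(m, Q) = 9 - (m + 5) = 9 - (5 + m) = 9 + (-5 - m) = 4 - m)
a(f, N) = √(-2 + f)
X(I) = 8 - I² - √(-2 + I) - 3*I (X(I) = 8 - ((I² + 3*I) + √(-2 + I)) = 8 - (I² + √(-2 + I) + 3*I) = 8 + (-I² - √(-2 + I) - 3*I) = 8 - I² - √(-2 + I) - 3*I)
X(S(-5, 3))*(-7) - 6 = (8 - (4 - 1*(-5))² - √(-2 + (4 - 1*(-5))) - 3*(4 - 1*(-5)))*(-7) - 6 = (8 - (4 + 5)² - √(-2 + (4 + 5)) - 3*(4 + 5))*(-7) - 6 = (8 - 1*9² - √(-2 + 9) - 3*9)*(-7) - 6 = (8 - 1*81 - √7 - 27)*(-7) - 6 = (8 - 81 - √7 - 27)*(-7) - 6 = (-100 - √7)*(-7) - 6 = (700 + 7*√7) - 6 = 694 + 7*√7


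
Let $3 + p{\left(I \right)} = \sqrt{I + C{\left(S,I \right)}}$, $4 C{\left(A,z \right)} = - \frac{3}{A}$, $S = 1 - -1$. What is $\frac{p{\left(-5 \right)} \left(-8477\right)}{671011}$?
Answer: $\frac{25431}{671011} - \frac{8477 i \sqrt{86}}{2684044} \approx 0.0379 - 0.029289 i$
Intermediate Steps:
$S = 2$ ($S = 1 + 1 = 2$)
$C{\left(A,z \right)} = - \frac{3}{4 A}$ ($C{\left(A,z \right)} = \frac{\left(-3\right) \frac{1}{A}}{4} = - \frac{3}{4 A}$)
$p{\left(I \right)} = -3 + \sqrt{- \frac{3}{8} + I}$ ($p{\left(I \right)} = -3 + \sqrt{I - \frac{3}{4 \cdot 2}} = -3 + \sqrt{I - \frac{3}{8}} = -3 + \sqrt{- \frac{3}{8} + I}$)
$\frac{p{\left(-5 \right)} \left(-8477\right)}{671011} = \frac{\left(-3 + \frac{\sqrt{-6 + 16 \left(-5\right)}}{4}\right) \left(-8477\right)}{671011} = \left(-3 + \frac{\sqrt{-6 - 80}}{4}\right) \left(-8477\right) \frac{1}{671011} = \left(-3 + \frac{\sqrt{-86}}{4}\right) \left(-8477\right) \frac{1}{671011} = \left(-3 + \frac{i \sqrt{86}}{4}\right) \left(-8477\right) \frac{1}{671011} = \left(25431 - \frac{8477 i \sqrt{86}}{4}\right) \frac{1}{671011} = \frac{25431}{671011} - \frac{8477 i \sqrt{86}}{2684044}$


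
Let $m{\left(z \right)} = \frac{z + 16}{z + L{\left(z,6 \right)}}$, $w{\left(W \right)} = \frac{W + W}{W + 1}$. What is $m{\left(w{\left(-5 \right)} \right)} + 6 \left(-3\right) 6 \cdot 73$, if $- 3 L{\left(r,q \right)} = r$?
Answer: $- \frac{78729}{10} \approx -7872.9$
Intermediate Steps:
$L{\left(r,q \right)} = - \frac{r}{3}$
$w{\left(W \right)} = \frac{2 W}{1 + W}$
$m{\left(z \right)} = \frac{3 \left(16 + z\right)}{2 z}$ ($m{\left(z \right)} = \frac{z + 16}{z - \frac{z}{3}} = \frac{16 + z}{\frac{2}{3} z} = \left(16 + z\right) \frac{3}{2 z} = \frac{3 \left(16 + z\right)}{2 z}$)
$m{\left(w{\left(-5 \right)} \right)} + 6 \left(-3\right) 6 \cdot 73 = \left(\frac{3}{2} + \frac{24}{2 \left(-5\right) \frac{1}{1 - 5}}\right) + 6 \left(-3\right) 6 \cdot 73 = \left(\frac{3}{2} + \frac{24}{2 \left(-5\right) \frac{1}{-4}}\right) + \left(-18\right) 6 \cdot 73 = \left(\frac{3}{2} + \frac{24}{2 \left(-5\right) \left(- \frac{1}{4}\right)}\right) - 7884 = \left(\frac{3}{2} + \frac{24}{\frac{5}{2}}\right) - 7884 = \left(\frac{3}{2} + 24 \cdot \frac{2}{5}\right) - 7884 = \left(\frac{3}{2} + \frac{48}{5}\right) - 7884 = \frac{111}{10} - 7884 = - \frac{78729}{10}$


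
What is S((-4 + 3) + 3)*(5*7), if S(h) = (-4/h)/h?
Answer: -35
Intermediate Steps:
S(h) = -4/h**2
S((-4 + 3) + 3)*(5*7) = (-4/((-4 + 3) + 3)**2)*(5*7) = -4/(-1 + 3)**2*35 = -4/2**2*35 = -4*1/4*35 = -1*35 = -35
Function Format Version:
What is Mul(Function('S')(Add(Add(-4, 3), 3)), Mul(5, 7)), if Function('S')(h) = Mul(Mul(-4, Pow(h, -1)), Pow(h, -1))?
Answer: -35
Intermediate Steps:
Function('S')(h) = Mul(-4, Pow(h, -2))
Mul(Function('S')(Add(Add(-4, 3), 3)), Mul(5, 7)) = Mul(Mul(-4, Pow(Add(Add(-4, 3), 3), -2)), Mul(5, 7)) = Mul(Mul(-4, Pow(Add(-1, 3), -2)), 35) = Mul(Mul(-4, Pow(2, -2)), 35) = Mul(Mul(-4, Rational(1, 4)), 35) = Mul(-1, 35) = -35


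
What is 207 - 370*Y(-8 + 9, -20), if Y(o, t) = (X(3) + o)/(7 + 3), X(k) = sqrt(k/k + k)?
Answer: 96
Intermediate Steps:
X(k) = sqrt(1 + k)
Y(o, t) = 1/5 + o/10 (Y(o, t) = (sqrt(1 + 3) + o)/(7 + 3) = (sqrt(4) + o)/10 = (2 + o)*(1/10) = 1/5 + o/10)
207 - 370*Y(-8 + 9, -20) = 207 - 370*(1/5 + (-8 + 9)/10) = 207 - 370*(1/5 + (1/10)*1) = 207 - 370*(1/5 + 1/10) = 207 - 370*3/10 = 207 - 111 = 96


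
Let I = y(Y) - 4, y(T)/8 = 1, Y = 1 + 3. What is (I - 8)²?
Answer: 16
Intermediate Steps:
Y = 4
y(T) = 8 (y(T) = 8*1 = 8)
I = 4 (I = 8 - 4 = 4)
(I - 8)² = (4 - 8)² = (-4)² = 16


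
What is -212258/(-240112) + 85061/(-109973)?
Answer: 1459241101/13202918488 ≈ 0.11052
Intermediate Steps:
-212258/(-240112) + 85061/(-109973) = -212258*(-1/240112) + 85061*(-1/109973) = 106129/120056 - 85061/109973 = 1459241101/13202918488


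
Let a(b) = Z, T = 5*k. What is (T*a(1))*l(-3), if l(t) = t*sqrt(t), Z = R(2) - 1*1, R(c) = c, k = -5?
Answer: 75*I*sqrt(3) ≈ 129.9*I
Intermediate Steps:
Z = 1 (Z = 2 - 1*1 = 2 - 1 = 1)
T = -25 (T = 5*(-5) = -25)
a(b) = 1
l(t) = t**(3/2)
(T*a(1))*l(-3) = (-25*1)*(-3)**(3/2) = -(-75)*I*sqrt(3) = 75*I*sqrt(3)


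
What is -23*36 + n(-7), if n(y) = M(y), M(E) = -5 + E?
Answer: -840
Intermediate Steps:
n(y) = -5 + y
-23*36 + n(-7) = -23*36 + (-5 - 7) = -828 - 12 = -840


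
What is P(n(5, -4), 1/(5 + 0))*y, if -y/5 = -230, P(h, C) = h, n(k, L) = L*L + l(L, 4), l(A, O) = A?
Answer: 13800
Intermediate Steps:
n(k, L) = L + L² (n(k, L) = L*L + L = L² + L = L + L²)
y = 1150 (y = -5*(-230) = 1150)
P(n(5, -4), 1/(5 + 0))*y = -4*(1 - 4)*1150 = -4*(-3)*1150 = 12*1150 = 13800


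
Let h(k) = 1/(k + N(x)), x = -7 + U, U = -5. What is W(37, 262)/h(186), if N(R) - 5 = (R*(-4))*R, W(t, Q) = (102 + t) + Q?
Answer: -154385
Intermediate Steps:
W(t, Q) = 102 + Q + t
x = -12 (x = -7 - 5 = -12)
N(R) = 5 - 4*R**2 (N(R) = 5 + (R*(-4))*R = 5 + (-4*R)*R = 5 - 4*R**2)
h(k) = 1/(-571 + k) (h(k) = 1/(k + (5 - 4*(-12)**2)) = 1/(k + (5 - 4*144)) = 1/(k + (5 - 576)) = 1/(k - 571) = 1/(-571 + k))
W(37, 262)/h(186) = (102 + 262 + 37)/(1/(-571 + 186)) = 401/(1/(-385)) = 401/(-1/385) = 401*(-385) = -154385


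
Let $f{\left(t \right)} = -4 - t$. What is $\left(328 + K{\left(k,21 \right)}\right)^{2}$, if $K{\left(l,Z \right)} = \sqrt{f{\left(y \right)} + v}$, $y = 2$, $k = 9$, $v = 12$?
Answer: $\left(328 + \sqrt{6}\right)^{2} \approx 1.092 \cdot 10^{5}$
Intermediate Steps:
$K{\left(l,Z \right)} = \sqrt{6}$ ($K{\left(l,Z \right)} = \sqrt{\left(-4 - 2\right) + 12} = \sqrt{-6 + 12} = \sqrt{6}$)
$\left(328 + K{\left(k,21 \right)}\right)^{2} = \left(328 + \sqrt{6}\right)^{2}$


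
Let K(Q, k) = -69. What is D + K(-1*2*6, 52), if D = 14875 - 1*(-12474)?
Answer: 27280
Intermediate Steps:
D = 27349 (D = 14875 + 12474 = 27349)
D + K(-1*2*6, 52) = 27349 - 69 = 27280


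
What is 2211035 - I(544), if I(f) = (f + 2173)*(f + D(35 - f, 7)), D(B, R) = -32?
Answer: 819931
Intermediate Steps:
I(f) = (-32 + f)*(2173 + f) (I(f) = (f + 2173)*(f - 32) = (2173 + f)*(-32 + f) = (-32 + f)*(2173 + f))
2211035 - I(544) = 2211035 - (-69536 + 544**2 + 2141*544) = 2211035 - (-69536 + 295936 + 1164704) = 2211035 - 1*1391104 = 2211035 - 1391104 = 819931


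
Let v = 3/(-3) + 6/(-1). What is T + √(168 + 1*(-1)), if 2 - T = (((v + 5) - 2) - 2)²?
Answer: -34 + √167 ≈ -21.077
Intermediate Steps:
v = -7 (v = 3*(-⅓) + 6*(-1) = -1 - 6 = -7)
T = -34 (T = 2 - (((-7 + 5) - 2) - 2)² = 2 - ((-2 - 2) - 2)² = 2 - (-4 - 2)² = 2 - 1*(-6)² = 2 - 1*36 = 2 - 36 = -34)
T + √(168 + 1*(-1)) = -34 + √(168 + 1*(-1)) = -34 + √(168 - 1) = -34 + √167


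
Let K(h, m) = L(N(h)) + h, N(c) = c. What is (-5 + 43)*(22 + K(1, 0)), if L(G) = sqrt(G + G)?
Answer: 874 + 38*sqrt(2) ≈ 927.74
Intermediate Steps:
L(G) = sqrt(2)*sqrt(G) (L(G) = sqrt(2*G) = sqrt(2)*sqrt(G))
K(h, m) = h + sqrt(2)*sqrt(h) (K(h, m) = sqrt(2)*sqrt(h) + h = h + sqrt(2)*sqrt(h))
(-5 + 43)*(22 + K(1, 0)) = (-5 + 43)*(22 + (1 + sqrt(2)*sqrt(1))) = 38*(22 + (1 + sqrt(2)*1)) = 38*(22 + (1 + sqrt(2))) = 38*(23 + sqrt(2)) = 874 + 38*sqrt(2)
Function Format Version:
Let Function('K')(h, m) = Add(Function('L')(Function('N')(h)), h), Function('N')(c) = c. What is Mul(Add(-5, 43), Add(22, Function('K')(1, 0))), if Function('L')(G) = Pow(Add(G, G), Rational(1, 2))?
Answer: Add(874, Mul(38, Pow(2, Rational(1, 2)))) ≈ 927.74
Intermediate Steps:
Function('L')(G) = Mul(Pow(2, Rational(1, 2)), Pow(G, Rational(1, 2))) (Function('L')(G) = Pow(Mul(2, G), Rational(1, 2)) = Mul(Pow(2, Rational(1, 2)), Pow(G, Rational(1, 2))))
Function('K')(h, m) = Add(h, Mul(Pow(2, Rational(1, 2)), Pow(h, Rational(1, 2)))) (Function('K')(h, m) = Add(Mul(Pow(2, Rational(1, 2)), Pow(h, Rational(1, 2))), h) = Add(h, Mul(Pow(2, Rational(1, 2)), Pow(h, Rational(1, 2)))))
Mul(Add(-5, 43), Add(22, Function('K')(1, 0))) = Mul(Add(-5, 43), Add(22, Add(1, Mul(Pow(2, Rational(1, 2)), Pow(1, Rational(1, 2)))))) = Mul(38, Add(22, Add(1, Mul(Pow(2, Rational(1, 2)), 1)))) = Mul(38, Add(22, Add(1, Pow(2, Rational(1, 2))))) = Mul(38, Add(23, Pow(2, Rational(1, 2)))) = Add(874, Mul(38, Pow(2, Rational(1, 2))))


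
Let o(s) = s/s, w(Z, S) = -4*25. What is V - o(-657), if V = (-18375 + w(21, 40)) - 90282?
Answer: -108758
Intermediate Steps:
w(Z, S) = -100
o(s) = 1
V = -108757 (V = (-18375 - 100) - 90282 = -18475 - 90282 = -108757)
V - o(-657) = -108757 - 1*1 = -108757 - 1 = -108758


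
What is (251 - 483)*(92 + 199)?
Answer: -67512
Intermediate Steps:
(251 - 483)*(92 + 199) = -232*291 = -67512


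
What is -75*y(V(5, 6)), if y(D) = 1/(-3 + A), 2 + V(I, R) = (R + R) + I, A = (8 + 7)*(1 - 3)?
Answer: 25/11 ≈ 2.2727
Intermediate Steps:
A = -30 (A = 15*(-2) = -30)
V(I, R) = -2 + I + 2*R (V(I, R) = -2 + ((R + R) + I) = -2 + (2*R + I) = -2 + (I + 2*R) = -2 + I + 2*R)
y(D) = -1/33 (y(D) = 1/(-3 - 30) = 1/(-33) = -1/33)
-75*y(V(5, 6)) = -75*(-1)/33 = -1*(-25/11) = 25/11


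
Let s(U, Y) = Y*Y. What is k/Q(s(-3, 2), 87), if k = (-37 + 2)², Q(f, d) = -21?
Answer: -175/3 ≈ -58.333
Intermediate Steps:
s(U, Y) = Y²
k = 1225 (k = (-35)² = 1225)
k/Q(s(-3, 2), 87) = 1225/(-21) = 1225*(-1/21) = -175/3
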